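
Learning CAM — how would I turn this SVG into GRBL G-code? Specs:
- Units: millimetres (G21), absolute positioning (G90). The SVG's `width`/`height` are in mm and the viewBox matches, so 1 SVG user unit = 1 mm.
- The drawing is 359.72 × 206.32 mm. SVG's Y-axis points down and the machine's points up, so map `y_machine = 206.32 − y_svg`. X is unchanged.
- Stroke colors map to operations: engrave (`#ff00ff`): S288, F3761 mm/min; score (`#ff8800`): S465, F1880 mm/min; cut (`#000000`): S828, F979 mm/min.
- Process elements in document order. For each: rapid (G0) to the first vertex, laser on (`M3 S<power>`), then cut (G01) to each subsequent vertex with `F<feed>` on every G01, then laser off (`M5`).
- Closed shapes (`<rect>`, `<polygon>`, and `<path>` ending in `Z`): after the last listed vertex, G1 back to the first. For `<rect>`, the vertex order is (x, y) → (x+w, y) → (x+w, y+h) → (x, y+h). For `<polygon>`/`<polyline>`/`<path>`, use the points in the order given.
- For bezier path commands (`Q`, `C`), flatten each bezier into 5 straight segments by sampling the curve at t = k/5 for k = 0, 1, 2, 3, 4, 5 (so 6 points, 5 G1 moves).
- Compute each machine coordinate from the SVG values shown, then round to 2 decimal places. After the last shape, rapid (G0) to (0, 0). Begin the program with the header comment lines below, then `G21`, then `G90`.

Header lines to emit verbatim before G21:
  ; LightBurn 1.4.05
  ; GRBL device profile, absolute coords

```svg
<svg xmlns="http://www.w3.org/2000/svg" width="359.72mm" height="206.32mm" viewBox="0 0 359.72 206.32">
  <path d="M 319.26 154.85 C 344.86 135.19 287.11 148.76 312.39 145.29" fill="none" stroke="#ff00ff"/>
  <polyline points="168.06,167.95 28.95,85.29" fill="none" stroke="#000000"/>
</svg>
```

Since the viewBox matches the mm dimensions, user units are millimetres directly. The only transform is the Y-flip y_m = 206.32 − y_svg.

Shape 1 is a cubic bezier drawn with `<path>`. Its stroke #ff00ff means engrave at S288, F3761. After flipping Y the toolpath is (319.26,51.47) → (325.95,59.68) → (320.62,62.33) → (311.26,61.83) → (305.85,60.59) → (312.39,61.03).

Shape 2 is a line segment drawn with `<polyline>`. Its stroke #000000 means cut at S828, F979. After flipping Y the toolpath is (168.06,38.37) → (28.95,121.03).

; LightBurn 1.4.05
; GRBL device profile, absolute coords
G21
G90
G0 X319.26 Y51.47
M3 S288
G01 X325.95 Y59.68 F3761
G01 X320.62 Y62.33 F3761
G01 X311.26 Y61.83 F3761
G01 X305.85 Y60.59 F3761
G01 X312.39 Y61.03 F3761
M5
G0 X168.06 Y38.37
M3 S828
G01 X28.95 Y121.03 F979
M5
G0 X0.00 Y0.00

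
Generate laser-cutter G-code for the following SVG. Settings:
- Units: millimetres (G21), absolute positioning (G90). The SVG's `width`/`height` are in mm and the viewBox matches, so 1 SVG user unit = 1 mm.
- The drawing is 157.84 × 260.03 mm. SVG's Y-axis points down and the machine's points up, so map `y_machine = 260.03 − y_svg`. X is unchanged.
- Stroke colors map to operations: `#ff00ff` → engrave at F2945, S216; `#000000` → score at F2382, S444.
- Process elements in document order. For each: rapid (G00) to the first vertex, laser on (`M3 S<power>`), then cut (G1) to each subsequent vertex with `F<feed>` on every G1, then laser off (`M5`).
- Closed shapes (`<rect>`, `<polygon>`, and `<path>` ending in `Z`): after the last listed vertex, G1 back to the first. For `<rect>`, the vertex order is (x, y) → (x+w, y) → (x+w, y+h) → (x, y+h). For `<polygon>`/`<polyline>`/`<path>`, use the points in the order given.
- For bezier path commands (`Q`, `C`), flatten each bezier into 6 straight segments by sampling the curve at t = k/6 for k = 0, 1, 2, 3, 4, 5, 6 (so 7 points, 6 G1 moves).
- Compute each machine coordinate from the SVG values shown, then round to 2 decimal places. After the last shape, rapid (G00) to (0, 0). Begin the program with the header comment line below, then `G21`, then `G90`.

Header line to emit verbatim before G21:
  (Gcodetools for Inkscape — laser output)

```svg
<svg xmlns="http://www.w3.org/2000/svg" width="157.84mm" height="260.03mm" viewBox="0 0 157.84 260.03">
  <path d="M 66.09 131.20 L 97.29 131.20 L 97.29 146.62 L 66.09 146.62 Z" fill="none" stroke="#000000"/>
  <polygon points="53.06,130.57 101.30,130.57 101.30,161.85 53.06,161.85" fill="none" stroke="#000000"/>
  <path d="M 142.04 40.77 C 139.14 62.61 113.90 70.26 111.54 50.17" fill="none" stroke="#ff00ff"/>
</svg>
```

(Gcodetools for Inkscape — laser output)
G21
G90
G00 X66.09 Y128.83
M3 S444
G1 X97.29 Y128.83 F2382
G1 X97.29 Y113.41 F2382
G1 X66.09 Y113.41 F2382
G1 X66.09 Y128.83 F2382
M5
G00 X53.06 Y129.46
M3 S444
G1 X101.30 Y129.46 F2382
G1 X101.30 Y98.18 F2382
G1 X53.06 Y98.18 F2382
G1 X53.06 Y129.46 F2382
M5
G00 X142.04 Y219.26
M3 S216
G1 X138.94 Y209.59 F2945
G1 X133.37 Y202.65 F2945
G1 X126.59 Y198.84 F2945
G1 X119.85 Y198.51 F2945
G1 X114.42 Y202.06 F2945
G1 X111.54 Y209.86 F2945
M5
G00 X0.00 Y0.00

Since the viewBox matches the mm dimensions, user units are millimetres directly. The only transform is the Y-flip y_m = 260.03 − y_svg.

Shape 1 is a rectangle drawn with `<path>`. Its stroke #000000 means score at S444, F2382. After flipping Y the toolpath is (66.09,128.83) → (97.29,128.83) → (97.29,113.41) → (66.09,113.41) → (66.09,128.83), returning to the start.

Shape 2 is a rectangle drawn with `<polygon>`. Its stroke #000000 means score at S444, F2382. After flipping Y the toolpath is (53.06,129.46) → (101.30,129.46) → (101.30,98.18) → (53.06,98.18) → (53.06,129.46), returning to the start.

Shape 3 is a cubic bezier drawn with `<path>`. Its stroke #ff00ff means engrave at S216, F2945. After flipping Y the toolpath is (142.04,219.26) → (138.94,209.59) → (133.37,202.65) → (126.59,198.84) → (119.85,198.51) → (114.42,202.06) → (111.54,209.86).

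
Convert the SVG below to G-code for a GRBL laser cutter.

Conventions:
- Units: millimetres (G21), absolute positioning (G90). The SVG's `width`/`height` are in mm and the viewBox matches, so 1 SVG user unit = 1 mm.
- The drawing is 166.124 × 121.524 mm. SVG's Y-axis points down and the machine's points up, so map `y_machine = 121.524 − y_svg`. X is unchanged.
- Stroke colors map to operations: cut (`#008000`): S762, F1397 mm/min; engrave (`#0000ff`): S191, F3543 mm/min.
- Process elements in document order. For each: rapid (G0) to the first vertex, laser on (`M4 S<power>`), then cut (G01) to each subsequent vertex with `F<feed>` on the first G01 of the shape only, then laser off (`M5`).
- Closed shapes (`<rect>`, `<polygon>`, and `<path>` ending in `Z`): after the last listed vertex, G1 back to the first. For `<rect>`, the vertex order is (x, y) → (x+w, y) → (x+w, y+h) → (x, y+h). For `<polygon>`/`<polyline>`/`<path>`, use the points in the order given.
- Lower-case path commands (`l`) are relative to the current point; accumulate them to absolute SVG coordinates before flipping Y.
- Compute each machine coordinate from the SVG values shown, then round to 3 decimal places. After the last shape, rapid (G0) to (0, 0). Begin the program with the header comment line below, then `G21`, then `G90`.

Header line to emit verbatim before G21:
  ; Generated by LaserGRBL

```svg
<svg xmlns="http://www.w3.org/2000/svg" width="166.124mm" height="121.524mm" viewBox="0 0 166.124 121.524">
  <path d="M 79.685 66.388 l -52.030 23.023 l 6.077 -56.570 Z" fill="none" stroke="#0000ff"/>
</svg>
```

; Generated by LaserGRBL
G21
G90
G0 X79.685 Y55.136
M4 S191
G01 X27.655 Y32.113 F3543
G01 X33.732 Y88.683
G01 X79.685 Y55.136
M5
G0 X0.000 Y0.000

1 u = 1 mm; y_m = 121.524 − y.

[1] `<path>` regular polygon, #0000ff→engrave S191 F3543: (79.685,55.136) → (27.655,32.113) → (33.732,88.683) → (79.685,55.136) (closed)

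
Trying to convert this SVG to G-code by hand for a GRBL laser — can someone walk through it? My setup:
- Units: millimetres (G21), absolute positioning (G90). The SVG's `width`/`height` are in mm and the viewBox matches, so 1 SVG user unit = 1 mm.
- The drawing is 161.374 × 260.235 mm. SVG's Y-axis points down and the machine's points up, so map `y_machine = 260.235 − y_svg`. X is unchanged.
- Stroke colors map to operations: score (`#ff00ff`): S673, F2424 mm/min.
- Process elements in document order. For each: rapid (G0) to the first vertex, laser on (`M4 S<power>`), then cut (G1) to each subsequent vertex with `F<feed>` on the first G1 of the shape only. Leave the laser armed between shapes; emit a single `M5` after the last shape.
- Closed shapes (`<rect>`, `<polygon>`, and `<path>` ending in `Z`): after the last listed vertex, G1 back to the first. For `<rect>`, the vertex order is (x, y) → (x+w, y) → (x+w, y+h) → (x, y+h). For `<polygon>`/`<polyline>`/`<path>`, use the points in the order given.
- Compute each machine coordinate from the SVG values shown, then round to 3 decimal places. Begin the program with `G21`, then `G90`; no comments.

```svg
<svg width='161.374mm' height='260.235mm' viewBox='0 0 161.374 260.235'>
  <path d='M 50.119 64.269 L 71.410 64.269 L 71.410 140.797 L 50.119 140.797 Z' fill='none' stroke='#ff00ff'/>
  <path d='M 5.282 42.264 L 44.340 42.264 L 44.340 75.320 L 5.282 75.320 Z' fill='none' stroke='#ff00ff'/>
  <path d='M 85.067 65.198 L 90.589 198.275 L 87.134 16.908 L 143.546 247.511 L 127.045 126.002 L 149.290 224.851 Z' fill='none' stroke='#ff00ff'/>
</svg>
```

G21
G90
G0 X50.119 Y195.966
M4 S673
G1 X71.410 Y195.966 F2424
G1 X71.410 Y119.438
G1 X50.119 Y119.438
G1 X50.119 Y195.966
G0 X5.282 Y217.971
M4 S673
G1 X44.340 Y217.971 F2424
G1 X44.340 Y184.915
G1 X5.282 Y184.915
G1 X5.282 Y217.971
G0 X85.067 Y195.037
M4 S673
G1 X90.589 Y61.960 F2424
G1 X87.134 Y243.327
G1 X143.546 Y12.724
G1 X127.045 Y134.233
G1 X149.290 Y35.384
G1 X85.067 Y195.037
M5

Since the viewBox matches the mm dimensions, user units are millimetres directly. The only transform is the Y-flip y_m = 260.235 − y_svg.

Shape 1 is a rectangle drawn with `<path>`. Its stroke #ff00ff means score at S673, F2424. After flipping Y the toolpath is (50.119,195.966) → (71.410,195.966) → (71.410,119.438) → (50.119,119.438) → (50.119,195.966), returning to the start.

Shape 2 is a rectangle drawn with `<path>`. Its stroke #ff00ff means score at S673, F2424. After flipping Y the toolpath is (5.282,217.971) → (44.340,217.971) → (44.340,184.915) → (5.282,184.915) → (5.282,217.971), returning to the start.

Shape 3 is a closed polygon drawn with `<path>`. Its stroke #ff00ff means score at S673, F2424. After flipping Y the toolpath is (85.067,195.037) → (90.589,61.960) → (87.134,243.327) → (143.546,12.724) → (127.045,134.233) → (149.290,35.384) → (85.067,195.037), returning to the start.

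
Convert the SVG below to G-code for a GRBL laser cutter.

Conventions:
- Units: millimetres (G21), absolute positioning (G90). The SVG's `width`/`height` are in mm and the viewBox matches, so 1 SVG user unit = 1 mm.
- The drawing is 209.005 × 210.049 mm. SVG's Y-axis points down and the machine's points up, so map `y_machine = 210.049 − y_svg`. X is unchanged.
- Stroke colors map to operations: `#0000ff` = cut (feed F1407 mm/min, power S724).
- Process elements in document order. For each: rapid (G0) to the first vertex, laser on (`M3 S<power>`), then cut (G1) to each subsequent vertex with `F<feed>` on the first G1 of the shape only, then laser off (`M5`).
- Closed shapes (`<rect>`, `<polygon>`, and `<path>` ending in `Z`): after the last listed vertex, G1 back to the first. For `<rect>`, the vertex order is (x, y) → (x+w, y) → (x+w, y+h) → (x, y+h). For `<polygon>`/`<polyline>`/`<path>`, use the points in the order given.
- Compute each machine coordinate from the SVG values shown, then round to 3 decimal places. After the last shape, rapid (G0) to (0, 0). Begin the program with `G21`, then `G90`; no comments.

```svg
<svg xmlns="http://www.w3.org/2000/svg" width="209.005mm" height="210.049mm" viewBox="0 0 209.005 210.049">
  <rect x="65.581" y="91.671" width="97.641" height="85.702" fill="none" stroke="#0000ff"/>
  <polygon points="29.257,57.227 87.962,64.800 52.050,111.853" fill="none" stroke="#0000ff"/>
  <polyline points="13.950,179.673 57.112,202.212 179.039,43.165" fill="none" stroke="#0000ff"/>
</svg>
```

viewBox `0 0 209.005 210.049` with mm width/height → 1 unit = 1 mm. Flip: y_m = 210.049 − y_svg.

**Shape 1** — `<rect>` rectangle, stroke `#0000ff` → cut (S724, F1407). Machine vertices: (65.581,118.378) → (163.222,118.378) → (163.222,32.676) → (65.581,32.676) → (65.581,118.378). Closed: final G1 returns to the first vertex.

**Shape 2** — `<polygon>` regular polygon, stroke `#0000ff` → cut (S724, F1407). Machine vertices: (29.257,152.822) → (87.962,145.249) → (52.050,98.196) → (29.257,152.822). Closed: final G1 returns to the first vertex.

**Shape 3** — `<polyline>` open polyline, stroke `#0000ff` → cut (S724, F1407). Machine vertices: (13.950,30.376) → (57.112,7.837) → (179.039,166.884). Open path.

G21
G90
G0 X65.581 Y118.378
M3 S724
G1 X163.222 Y118.378 F1407
G1 X163.222 Y32.676
G1 X65.581 Y32.676
G1 X65.581 Y118.378
M5
G0 X29.257 Y152.822
M3 S724
G1 X87.962 Y145.249 F1407
G1 X52.050 Y98.196
G1 X29.257 Y152.822
M5
G0 X13.950 Y30.376
M3 S724
G1 X57.112 Y7.837 F1407
G1 X179.039 Y166.884
M5
G0 X0.000 Y0.000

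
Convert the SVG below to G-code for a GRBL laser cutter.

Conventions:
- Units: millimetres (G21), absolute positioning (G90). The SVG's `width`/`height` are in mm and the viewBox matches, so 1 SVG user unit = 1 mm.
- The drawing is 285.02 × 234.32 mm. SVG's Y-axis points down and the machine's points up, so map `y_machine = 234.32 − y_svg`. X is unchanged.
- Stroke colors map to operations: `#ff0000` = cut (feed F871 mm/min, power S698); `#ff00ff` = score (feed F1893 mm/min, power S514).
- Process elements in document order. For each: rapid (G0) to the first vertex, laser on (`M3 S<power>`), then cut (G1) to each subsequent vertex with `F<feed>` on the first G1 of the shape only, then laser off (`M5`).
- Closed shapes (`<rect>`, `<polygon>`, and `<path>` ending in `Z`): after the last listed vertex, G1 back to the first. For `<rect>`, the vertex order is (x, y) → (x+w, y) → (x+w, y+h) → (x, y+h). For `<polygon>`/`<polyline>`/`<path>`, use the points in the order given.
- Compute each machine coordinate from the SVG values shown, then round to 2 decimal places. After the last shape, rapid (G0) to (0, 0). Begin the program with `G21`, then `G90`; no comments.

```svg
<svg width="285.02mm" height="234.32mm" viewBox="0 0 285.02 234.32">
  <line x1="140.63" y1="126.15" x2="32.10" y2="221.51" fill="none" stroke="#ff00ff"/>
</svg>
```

Since the viewBox matches the mm dimensions, user units are millimetres directly. The only transform is the Y-flip y_m = 234.32 − y_svg.

Shape 1 is a line segment drawn with `<line>`. Its stroke #ff00ff means score at S514, F1893. After flipping Y the toolpath is (140.63,108.17) → (32.10,12.81).

G21
G90
G0 X140.63 Y108.17
M3 S514
G1 X32.10 Y12.81 F1893
M5
G0 X0.00 Y0.00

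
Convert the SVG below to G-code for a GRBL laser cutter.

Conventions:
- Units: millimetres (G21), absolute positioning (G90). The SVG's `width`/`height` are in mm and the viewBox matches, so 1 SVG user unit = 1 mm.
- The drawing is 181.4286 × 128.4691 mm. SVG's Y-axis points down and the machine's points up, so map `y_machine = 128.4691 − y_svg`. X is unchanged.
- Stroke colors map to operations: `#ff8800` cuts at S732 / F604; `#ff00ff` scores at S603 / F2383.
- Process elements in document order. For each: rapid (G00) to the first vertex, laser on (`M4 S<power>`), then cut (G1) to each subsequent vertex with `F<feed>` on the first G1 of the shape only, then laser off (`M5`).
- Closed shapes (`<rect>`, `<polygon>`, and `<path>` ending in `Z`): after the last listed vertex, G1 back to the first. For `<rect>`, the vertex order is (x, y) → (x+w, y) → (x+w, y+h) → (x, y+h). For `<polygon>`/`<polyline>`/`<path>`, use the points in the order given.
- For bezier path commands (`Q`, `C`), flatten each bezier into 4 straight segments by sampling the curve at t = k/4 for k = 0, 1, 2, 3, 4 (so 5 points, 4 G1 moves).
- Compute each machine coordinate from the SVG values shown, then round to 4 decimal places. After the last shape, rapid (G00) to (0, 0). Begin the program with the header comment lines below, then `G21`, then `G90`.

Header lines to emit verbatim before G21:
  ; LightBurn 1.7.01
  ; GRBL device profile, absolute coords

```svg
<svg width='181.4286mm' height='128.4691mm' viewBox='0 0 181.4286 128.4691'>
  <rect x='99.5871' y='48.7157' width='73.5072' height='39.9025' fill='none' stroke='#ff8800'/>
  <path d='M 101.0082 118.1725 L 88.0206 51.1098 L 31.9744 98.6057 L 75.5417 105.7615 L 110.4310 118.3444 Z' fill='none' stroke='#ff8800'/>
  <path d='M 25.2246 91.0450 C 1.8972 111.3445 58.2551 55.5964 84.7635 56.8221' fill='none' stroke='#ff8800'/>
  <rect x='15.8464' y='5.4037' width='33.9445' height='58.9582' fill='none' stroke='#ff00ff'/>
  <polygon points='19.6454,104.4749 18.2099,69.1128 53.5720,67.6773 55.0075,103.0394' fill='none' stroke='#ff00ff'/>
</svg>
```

1 u = 1 mm; y_m = 128.4691 − y.

[1] `<rect>` rectangle, #ff8800→cut S732 F604: (99.5871,79.7534) → (173.0943,79.7534) → (173.0943,39.8509) → (99.5871,39.8509) → (99.5871,79.7534) (closed)

[2] `<path>` closed polygon, #ff8800→cut S732 F604: (101.0082,10.2966) → (88.0206,77.3593) → (31.9744,29.8634) → (75.5417,22.7076) → (110.4310,10.1247) → (101.0082,10.2966) (closed)

[3] `<path>` cubic bezier, #ff8800→cut S732 F604: (25.2246,37.4241) → (20.9586,34.3799) → (36.3056,47.3829) → (60.9969,63.9621) → (84.7635,71.6470)

[4] `<rect>` rectangle, #ff00ff→score S603 F2383: (15.8464,123.0654) → (49.7909,123.0654) → (49.7909,64.1072) → (15.8464,64.1072) → (15.8464,123.0654) (closed)

[5] `<polygon>` regular polygon, #ff00ff→score S603 F2383: (19.6454,23.9942) → (18.2099,59.3563) → (53.5720,60.7918) → (55.0075,25.4297) → (19.6454,23.9942) (closed)

; LightBurn 1.7.01
; GRBL device profile, absolute coords
G21
G90
G00 X99.5871 Y79.7534
M4 S732
G1 X173.0943 Y79.7534 F604
G1 X173.0943 Y39.8509
G1 X99.5871 Y39.8509
G1 X99.5871 Y79.7534
M5
G00 X101.0082 Y10.2966
M4 S732
G1 X88.0206 Y77.3593 F604
G1 X31.9744 Y29.8634
G1 X75.5417 Y22.7076
G1 X110.4310 Y10.1247
G1 X101.0082 Y10.2966
M5
G00 X25.2246 Y37.4241
M4 S732
G1 X20.9586 Y34.3799 F604
G1 X36.3056 Y47.3829
G1 X60.9969 Y63.9621
G1 X84.7635 Y71.6470
M5
G00 X15.8464 Y123.0654
M4 S603
G1 X49.7909 Y123.0654 F2383
G1 X49.7909 Y64.1072
G1 X15.8464 Y64.1072
G1 X15.8464 Y123.0654
M5
G00 X19.6454 Y23.9942
M4 S603
G1 X18.2099 Y59.3563 F2383
G1 X53.5720 Y60.7918
G1 X55.0075 Y25.4297
G1 X19.6454 Y23.9942
M5
G00 X0.0000 Y0.0000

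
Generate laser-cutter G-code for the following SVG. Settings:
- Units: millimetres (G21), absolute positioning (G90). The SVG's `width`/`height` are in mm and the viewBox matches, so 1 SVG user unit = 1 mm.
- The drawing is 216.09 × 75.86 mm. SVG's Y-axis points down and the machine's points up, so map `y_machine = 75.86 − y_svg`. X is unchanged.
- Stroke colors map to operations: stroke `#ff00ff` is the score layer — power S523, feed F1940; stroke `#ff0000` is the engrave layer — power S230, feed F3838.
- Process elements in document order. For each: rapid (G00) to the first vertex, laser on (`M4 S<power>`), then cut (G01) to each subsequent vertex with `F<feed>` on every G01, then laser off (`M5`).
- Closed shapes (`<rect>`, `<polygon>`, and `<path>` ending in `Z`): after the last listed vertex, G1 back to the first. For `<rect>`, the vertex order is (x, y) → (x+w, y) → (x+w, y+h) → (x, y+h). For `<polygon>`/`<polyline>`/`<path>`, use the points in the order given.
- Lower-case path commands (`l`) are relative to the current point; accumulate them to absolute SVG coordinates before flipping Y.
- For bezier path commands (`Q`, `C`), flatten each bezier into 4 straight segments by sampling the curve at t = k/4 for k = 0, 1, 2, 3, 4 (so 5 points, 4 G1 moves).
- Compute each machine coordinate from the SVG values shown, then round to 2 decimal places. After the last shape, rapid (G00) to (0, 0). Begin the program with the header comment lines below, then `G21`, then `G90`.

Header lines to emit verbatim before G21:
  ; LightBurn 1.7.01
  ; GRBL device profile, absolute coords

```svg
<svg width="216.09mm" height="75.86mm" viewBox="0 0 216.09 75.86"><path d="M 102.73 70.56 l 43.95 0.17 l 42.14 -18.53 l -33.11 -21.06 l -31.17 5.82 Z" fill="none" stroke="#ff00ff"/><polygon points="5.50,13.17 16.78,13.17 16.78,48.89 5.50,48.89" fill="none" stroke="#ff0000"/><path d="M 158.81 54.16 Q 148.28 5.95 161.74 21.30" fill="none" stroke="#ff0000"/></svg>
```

viewBox `0 0 216.09 75.86` with mm width/height → 1 unit = 1 mm. Flip: y_m = 75.86 − y_svg.

**Shape 1** — `<path>` closed polygon, stroke `#ff00ff` → score (S523, F1940). Machine vertices: (102.73,5.30) → (146.68,5.13) → (188.82,23.66) → (155.71,44.72) → (124.54,38.90) → (102.73,5.30). Closed: final G1 returns to the first vertex.

**Shape 2** — `<polygon>` rectangle, stroke `#ff0000` → engrave (S230, F3838). Machine vertices: (5.50,62.69) → (16.78,62.69) → (16.78,26.97) → (5.50,26.97) → (5.50,62.69). Closed: final G1 returns to the first vertex.

**Shape 3** — `<path>` quadratic bezier, stroke `#ff0000` → engrave (S230, F3838). Control points (SVG): P0=(158.81,54.16), P1=(148.28,5.95), P2=(161.74,21.30); sampled at t=k/4. Machine vertices: (158.81,21.70) → (155.04,41.83) → (154.28,54.02) → (156.51,58.26) → (161.74,54.56). Open path.

; LightBurn 1.7.01
; GRBL device profile, absolute coords
G21
G90
G00 X102.73 Y5.30
M4 S523
G01 X146.68 Y5.13 F1940
G01 X188.82 Y23.66 F1940
G01 X155.71 Y44.72 F1940
G01 X124.54 Y38.90 F1940
G01 X102.73 Y5.30 F1940
M5
G00 X5.50 Y62.69
M4 S230
G01 X16.78 Y62.69 F3838
G01 X16.78 Y26.97 F3838
G01 X5.50 Y26.97 F3838
G01 X5.50 Y62.69 F3838
M5
G00 X158.81 Y21.70
M4 S230
G01 X155.04 Y41.83 F3838
G01 X154.28 Y54.02 F3838
G01 X156.51 Y58.26 F3838
G01 X161.74 Y54.56 F3838
M5
G00 X0.00 Y0.00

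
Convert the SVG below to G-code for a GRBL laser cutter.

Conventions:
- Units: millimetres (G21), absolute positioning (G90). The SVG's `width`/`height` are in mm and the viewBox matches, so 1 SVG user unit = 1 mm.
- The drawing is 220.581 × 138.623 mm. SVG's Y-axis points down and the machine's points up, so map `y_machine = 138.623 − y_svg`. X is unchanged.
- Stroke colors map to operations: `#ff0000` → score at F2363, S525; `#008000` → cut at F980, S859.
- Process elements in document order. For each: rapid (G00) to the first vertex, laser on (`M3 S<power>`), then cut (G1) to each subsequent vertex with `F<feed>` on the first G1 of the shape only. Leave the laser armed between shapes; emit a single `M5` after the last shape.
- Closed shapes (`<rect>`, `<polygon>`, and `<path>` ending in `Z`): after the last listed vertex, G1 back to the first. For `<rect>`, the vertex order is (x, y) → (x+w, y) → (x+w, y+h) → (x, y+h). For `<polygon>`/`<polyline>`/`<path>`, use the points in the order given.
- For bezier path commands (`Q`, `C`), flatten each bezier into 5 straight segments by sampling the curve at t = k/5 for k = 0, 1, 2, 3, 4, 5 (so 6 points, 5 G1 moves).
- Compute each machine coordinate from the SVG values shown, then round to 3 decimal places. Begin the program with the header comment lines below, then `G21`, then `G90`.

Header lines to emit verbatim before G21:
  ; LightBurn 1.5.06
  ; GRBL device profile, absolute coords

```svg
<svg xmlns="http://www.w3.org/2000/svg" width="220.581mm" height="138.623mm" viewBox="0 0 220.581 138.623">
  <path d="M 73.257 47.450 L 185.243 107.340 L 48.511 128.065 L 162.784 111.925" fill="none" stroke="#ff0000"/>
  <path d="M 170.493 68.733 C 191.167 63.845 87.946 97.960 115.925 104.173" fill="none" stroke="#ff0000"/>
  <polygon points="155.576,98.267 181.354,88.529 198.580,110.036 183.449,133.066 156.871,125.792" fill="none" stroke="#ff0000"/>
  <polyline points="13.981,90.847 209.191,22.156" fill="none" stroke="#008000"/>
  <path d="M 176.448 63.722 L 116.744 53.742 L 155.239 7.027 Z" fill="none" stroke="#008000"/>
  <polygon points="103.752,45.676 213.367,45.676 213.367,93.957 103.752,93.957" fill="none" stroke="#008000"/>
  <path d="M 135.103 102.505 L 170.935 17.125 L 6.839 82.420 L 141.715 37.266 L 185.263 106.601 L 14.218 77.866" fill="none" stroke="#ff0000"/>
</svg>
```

; LightBurn 1.5.06
; GRBL device profile, absolute coords
G21
G90
G00 X73.257 Y91.173
M3 S525
G1 X185.243 Y31.283 F2363
G1 X48.511 Y10.558
G1 X162.784 Y26.698
G00 X170.493 Y69.890
M3 S525
G1 X170.071 Y68.678 F2363
G1 X152.158 Y61.316
G1 X129.000 Y51.017
G1 X112.841 Y40.991
G1 X115.925 Y34.450
G00 X155.576 Y40.356
M3 S525
G1 X181.354 Y50.094 F2363
G1 X198.580 Y28.587
G1 X183.449 Y5.557
G1 X156.871 Y12.831
G1 X155.576 Y40.356
G00 X13.981 Y47.776
M3 S859
G1 X209.191 Y116.467 F980
G00 X176.448 Y74.901
M3 S859
G1 X116.744 Y84.881 F980
G1 X155.239 Y131.596
G1 X176.448 Y74.901
G00 X103.752 Y92.947
M3 S859
G1 X213.367 Y92.947 F980
G1 X213.367 Y44.666
G1 X103.752 Y44.666
G1 X103.752 Y92.947
G00 X135.103 Y36.118
M3 S525
G1 X170.935 Y121.498 F2363
G1 X6.839 Y56.203
G1 X141.715 Y101.357
G1 X185.263 Y32.022
G1 X14.218 Y60.757
M5

viewBox `0 0 220.581 138.623` with mm width/height → 1 unit = 1 mm. Flip: y_m = 138.623 − y_svg.

**Shape 1** — `<path>` open polyline, stroke `#ff0000` → score (S525, F2363). Machine vertices: (73.257,91.173) → (185.243,31.283) → (48.511,10.558) → (162.784,26.698). Open path.

**Shape 2** — `<path>` cubic bezier, stroke `#ff0000` → score (S525, F2363). Control points (SVG): P0=(170.493,68.733), P1=(191.167,63.845), P2=(87.946,97.960), P3=(115.925,104.173); sampled at t=k/5. Machine vertices: (170.493,69.890) → (170.071,68.678) → (152.158,61.316) → (129.000,51.017) → (112.841,40.991) → (115.925,34.450). Open path.

**Shape 3** — `<polygon>` regular polygon, stroke `#ff0000` → score (S525, F2363). Machine vertices: (155.576,40.356) → (181.354,50.094) → (198.580,28.587) → (183.449,5.557) → (156.871,12.831) → (155.576,40.356). Closed: final G1 returns to the first vertex.

**Shape 4** — `<polyline>` line segment, stroke `#008000` → cut (S859, F980). Machine vertices: (13.981,47.776) → (209.191,116.467). Open path.

**Shape 5** — `<path>` regular polygon, stroke `#008000` → cut (S859, F980). Machine vertices: (176.448,74.901) → (116.744,84.881) → (155.239,131.596) → (176.448,74.901). Closed: final G1 returns to the first vertex.

**Shape 6** — `<polygon>` rectangle, stroke `#008000` → cut (S859, F980). Machine vertices: (103.752,92.947) → (213.367,92.947) → (213.367,44.666) → (103.752,44.666) → (103.752,92.947). Closed: final G1 returns to the first vertex.

**Shape 7** — `<path>` open polyline, stroke `#ff0000` → score (S525, F2363). Machine vertices: (135.103,36.118) → (170.935,121.498) → (6.839,56.203) → (141.715,101.357) → (185.263,32.022) → (14.218,60.757). Open path.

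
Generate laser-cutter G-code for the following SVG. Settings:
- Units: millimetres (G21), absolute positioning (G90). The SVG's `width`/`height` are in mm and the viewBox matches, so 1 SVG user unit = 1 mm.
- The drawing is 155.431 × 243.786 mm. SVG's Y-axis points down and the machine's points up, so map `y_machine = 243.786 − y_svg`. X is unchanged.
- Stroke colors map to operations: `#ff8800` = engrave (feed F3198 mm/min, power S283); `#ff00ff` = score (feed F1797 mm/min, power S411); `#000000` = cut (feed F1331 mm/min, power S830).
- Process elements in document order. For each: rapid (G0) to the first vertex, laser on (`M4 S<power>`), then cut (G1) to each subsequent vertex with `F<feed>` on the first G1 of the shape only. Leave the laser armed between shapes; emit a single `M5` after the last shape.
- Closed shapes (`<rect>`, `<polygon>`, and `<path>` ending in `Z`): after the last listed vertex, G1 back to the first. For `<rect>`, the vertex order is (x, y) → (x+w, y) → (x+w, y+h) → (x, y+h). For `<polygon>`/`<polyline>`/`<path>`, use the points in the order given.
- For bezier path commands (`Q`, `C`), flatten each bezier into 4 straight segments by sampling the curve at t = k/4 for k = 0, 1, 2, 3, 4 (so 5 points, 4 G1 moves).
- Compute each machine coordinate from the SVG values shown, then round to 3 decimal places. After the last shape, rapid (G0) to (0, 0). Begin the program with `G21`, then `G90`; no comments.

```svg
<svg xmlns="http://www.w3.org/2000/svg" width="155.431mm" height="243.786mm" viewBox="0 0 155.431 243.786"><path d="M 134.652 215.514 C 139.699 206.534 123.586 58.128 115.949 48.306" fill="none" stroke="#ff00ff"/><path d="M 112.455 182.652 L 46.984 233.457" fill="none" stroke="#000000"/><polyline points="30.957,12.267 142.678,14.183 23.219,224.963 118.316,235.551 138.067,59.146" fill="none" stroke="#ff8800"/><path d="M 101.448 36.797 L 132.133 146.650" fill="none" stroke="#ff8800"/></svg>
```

viewBox `0 0 155.431 243.786` with mm width/height → 1 unit = 1 mm. Flip: y_m = 243.786 − y_svg.

**Shape 1** — `<path>` cubic bezier, stroke `#ff00ff` → score (S411, F1797). Control points (SVG): P0=(134.652,215.514), P1=(139.699,206.534), P2=(123.586,58.128), P3=(115.949,48.306); sampled at t=k/4. Machine vertices: (134.652,28.272) → (134.933,56.805) → (130.057,111.560) → (122.803,166.473) → (115.949,195.480). Open path.

**Shape 2** — `<path>` line segment, stroke `#000000` → cut (S830, F1331). Machine vertices: (112.455,61.134) → (46.984,10.329). Open path.

**Shape 3** — `<polyline>` open polyline, stroke `#ff8800` → engrave (S283, F3198). Machine vertices: (30.957,231.519) → (142.678,229.603) → (23.219,18.823) → (118.316,8.235) → (138.067,184.640). Open path.

**Shape 4** — `<path>` line segment, stroke `#ff8800` → engrave (S283, F3198). Machine vertices: (101.448,206.989) → (132.133,97.136). Open path.

G21
G90
G0 X134.652 Y28.272
M4 S411
G1 X134.933 Y56.805 F1797
G1 X130.057 Y111.560
G1 X122.803 Y166.473
G1 X115.949 Y195.480
G0 X112.455 Y61.134
M4 S830
G1 X46.984 Y10.329 F1331
G0 X30.957 Y231.519
M4 S283
G1 X142.678 Y229.603 F3198
G1 X23.219 Y18.823
G1 X118.316 Y8.235
G1 X138.067 Y184.640
G0 X101.448 Y206.989
M4 S283
G1 X132.133 Y97.136 F3198
M5
G0 X0.000 Y0.000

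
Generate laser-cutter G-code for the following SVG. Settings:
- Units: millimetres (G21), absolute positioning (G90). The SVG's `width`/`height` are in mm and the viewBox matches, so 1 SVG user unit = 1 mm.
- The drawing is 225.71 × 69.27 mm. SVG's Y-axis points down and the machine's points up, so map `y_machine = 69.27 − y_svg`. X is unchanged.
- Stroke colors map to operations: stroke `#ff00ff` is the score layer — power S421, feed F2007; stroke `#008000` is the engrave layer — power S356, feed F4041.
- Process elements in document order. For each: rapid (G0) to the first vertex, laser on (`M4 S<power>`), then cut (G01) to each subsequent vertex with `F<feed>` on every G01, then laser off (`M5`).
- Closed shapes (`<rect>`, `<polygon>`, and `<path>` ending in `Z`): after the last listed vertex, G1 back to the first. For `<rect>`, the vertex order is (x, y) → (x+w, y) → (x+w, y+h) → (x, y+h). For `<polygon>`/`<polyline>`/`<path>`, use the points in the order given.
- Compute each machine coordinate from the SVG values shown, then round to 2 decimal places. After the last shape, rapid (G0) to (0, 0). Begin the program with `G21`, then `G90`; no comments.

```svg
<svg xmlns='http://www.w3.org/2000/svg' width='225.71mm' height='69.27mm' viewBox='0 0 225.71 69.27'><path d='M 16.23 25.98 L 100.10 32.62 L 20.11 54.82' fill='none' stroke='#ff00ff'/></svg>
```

Since the viewBox matches the mm dimensions, user units are millimetres directly. The only transform is the Y-flip y_m = 69.27 − y_svg.

Shape 1 is a open polyline drawn with `<path>`. Its stroke #ff00ff means score at S421, F2007. After flipping Y the toolpath is (16.23,43.29) → (100.10,36.65) → (20.11,14.45).

G21
G90
G0 X16.23 Y43.29
M4 S421
G01 X100.10 Y36.65 F2007
G01 X20.11 Y14.45 F2007
M5
G0 X0.00 Y0.00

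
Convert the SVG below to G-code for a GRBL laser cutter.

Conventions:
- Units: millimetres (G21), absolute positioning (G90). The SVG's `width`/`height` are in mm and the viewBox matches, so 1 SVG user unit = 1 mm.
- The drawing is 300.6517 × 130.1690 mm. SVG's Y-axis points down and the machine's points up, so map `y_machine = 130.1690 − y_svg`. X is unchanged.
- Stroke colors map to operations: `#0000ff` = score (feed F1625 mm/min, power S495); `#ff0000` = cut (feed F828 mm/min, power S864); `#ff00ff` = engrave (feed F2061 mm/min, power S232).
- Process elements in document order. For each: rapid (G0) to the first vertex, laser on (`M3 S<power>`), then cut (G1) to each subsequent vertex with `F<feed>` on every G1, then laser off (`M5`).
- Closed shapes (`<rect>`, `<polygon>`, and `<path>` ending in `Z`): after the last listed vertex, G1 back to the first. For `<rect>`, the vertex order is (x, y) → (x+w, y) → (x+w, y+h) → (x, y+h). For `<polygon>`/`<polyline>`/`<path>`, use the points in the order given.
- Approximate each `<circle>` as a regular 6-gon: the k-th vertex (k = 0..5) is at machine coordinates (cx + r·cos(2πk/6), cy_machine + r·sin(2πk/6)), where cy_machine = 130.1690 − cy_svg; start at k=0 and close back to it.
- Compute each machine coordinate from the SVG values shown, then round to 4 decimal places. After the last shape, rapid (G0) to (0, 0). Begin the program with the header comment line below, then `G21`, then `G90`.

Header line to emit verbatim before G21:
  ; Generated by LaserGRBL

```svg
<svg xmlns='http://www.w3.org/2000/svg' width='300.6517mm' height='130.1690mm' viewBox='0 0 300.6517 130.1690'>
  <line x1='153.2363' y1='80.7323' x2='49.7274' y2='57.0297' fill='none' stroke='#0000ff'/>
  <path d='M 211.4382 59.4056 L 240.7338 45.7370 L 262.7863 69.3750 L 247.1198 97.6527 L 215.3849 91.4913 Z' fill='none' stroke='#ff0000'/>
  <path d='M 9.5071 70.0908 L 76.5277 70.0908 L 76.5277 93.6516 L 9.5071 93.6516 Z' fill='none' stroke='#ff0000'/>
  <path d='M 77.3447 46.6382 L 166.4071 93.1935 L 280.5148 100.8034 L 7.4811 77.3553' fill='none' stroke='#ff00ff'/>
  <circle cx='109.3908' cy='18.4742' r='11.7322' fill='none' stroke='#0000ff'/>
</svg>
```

viewBox `0 0 300.6517 130.1690` with mm width/height → 1 unit = 1 mm. Flip: y_m = 130.1690 − y_svg.

**Shape 1** — `<line>` line segment, stroke `#0000ff` → score (S495, F1625). Machine vertices: (153.2363,49.4367) → (49.7274,73.1393). Open path.

**Shape 2** — `<path>` regular polygon, stroke `#ff0000` → cut (S864, F828). Machine vertices: (211.4382,70.7634) → (240.7338,84.4320) → (262.7863,60.7940) → (247.1198,32.5163) → (215.3849,38.6777) → (211.4382,70.7634). Closed: final G1 returns to the first vertex.

**Shape 3** — `<path>` rectangle, stroke `#ff0000` → cut (S864, F828). Machine vertices: (9.5071,60.0782) → (76.5277,60.0782) → (76.5277,36.5174) → (9.5071,36.5174) → (9.5071,60.0782). Closed: final G1 returns to the first vertex.

**Shape 4** — `<path>` open polyline, stroke `#ff00ff` → engrave (S232, F2061). Machine vertices: (77.3447,83.5308) → (166.4071,36.9755) → (280.5148,29.3656) → (7.4811,52.8137). Open path.

**Shape 5** — `<circle>` circle, stroke `#0000ff` → score (S495, F1625). Machine vertices: (121.1230,111.6948) → (115.2569,121.8552) → (103.5247,121.8552) → (97.6586,111.6948) → (103.5247,101.5344) → (115.2569,101.5344) → (121.1230,111.6948). Closed: final G1 returns to the first vertex.

; Generated by LaserGRBL
G21
G90
G0 X153.2363 Y49.4367
M3 S495
G1 X49.7274 Y73.1393 F1625
M5
G0 X211.4382 Y70.7634
M3 S864
G1 X240.7338 Y84.4320 F828
G1 X262.7863 Y60.7940 F828
G1 X247.1198 Y32.5163 F828
G1 X215.3849 Y38.6777 F828
G1 X211.4382 Y70.7634 F828
M5
G0 X9.5071 Y60.0782
M3 S864
G1 X76.5277 Y60.0782 F828
G1 X76.5277 Y36.5174 F828
G1 X9.5071 Y36.5174 F828
G1 X9.5071 Y60.0782 F828
M5
G0 X77.3447 Y83.5308
M3 S232
G1 X166.4071 Y36.9755 F2061
G1 X280.5148 Y29.3656 F2061
G1 X7.4811 Y52.8137 F2061
M5
G0 X121.1230 Y111.6948
M3 S495
G1 X115.2569 Y121.8552 F1625
G1 X103.5247 Y121.8552 F1625
G1 X97.6586 Y111.6948 F1625
G1 X103.5247 Y101.5344 F1625
G1 X115.2569 Y101.5344 F1625
G1 X121.1230 Y111.6948 F1625
M5
G0 X0.0000 Y0.0000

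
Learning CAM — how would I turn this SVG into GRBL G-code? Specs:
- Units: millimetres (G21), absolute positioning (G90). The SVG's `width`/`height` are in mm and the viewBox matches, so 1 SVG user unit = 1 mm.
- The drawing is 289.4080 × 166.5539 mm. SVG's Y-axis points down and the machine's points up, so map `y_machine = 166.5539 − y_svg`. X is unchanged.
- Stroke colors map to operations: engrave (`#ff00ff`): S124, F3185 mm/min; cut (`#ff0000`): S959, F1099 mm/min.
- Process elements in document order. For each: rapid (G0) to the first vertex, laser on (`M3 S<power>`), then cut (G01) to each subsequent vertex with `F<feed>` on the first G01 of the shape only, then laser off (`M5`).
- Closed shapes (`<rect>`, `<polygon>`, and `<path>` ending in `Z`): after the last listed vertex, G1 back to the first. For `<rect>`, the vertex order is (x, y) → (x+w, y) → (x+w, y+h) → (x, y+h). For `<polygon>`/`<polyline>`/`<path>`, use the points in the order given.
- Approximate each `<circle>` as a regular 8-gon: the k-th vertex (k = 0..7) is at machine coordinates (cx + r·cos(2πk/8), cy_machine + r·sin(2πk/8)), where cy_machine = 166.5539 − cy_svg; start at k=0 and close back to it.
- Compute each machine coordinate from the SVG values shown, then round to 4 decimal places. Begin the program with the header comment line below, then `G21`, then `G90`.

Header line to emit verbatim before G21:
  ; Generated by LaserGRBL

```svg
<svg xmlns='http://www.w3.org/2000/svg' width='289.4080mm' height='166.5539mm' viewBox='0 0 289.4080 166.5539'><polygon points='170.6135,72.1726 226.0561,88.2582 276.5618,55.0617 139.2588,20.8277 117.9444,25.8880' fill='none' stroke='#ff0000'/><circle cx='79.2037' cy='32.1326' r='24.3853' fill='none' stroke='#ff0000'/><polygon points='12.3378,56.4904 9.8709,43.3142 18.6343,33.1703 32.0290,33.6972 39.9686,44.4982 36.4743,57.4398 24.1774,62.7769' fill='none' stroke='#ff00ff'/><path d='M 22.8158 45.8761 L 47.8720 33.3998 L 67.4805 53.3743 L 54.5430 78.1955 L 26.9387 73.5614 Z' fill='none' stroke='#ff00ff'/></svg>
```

1 u = 1 mm; y_m = 166.5539 − y.

[1] `<polygon>` closed polygon, #ff0000→cut S959 F1099: (170.6135,94.3813) → (226.0561,78.2957) → (276.5618,111.4922) → (139.2588,145.7262) → (117.9444,140.6659) → (170.6135,94.3813) (closed)

[2] `<circle>` circle, #ff0000→cut S959 F1099: (103.5890,134.4213) → (96.4467,151.6643) → (79.2037,158.8066) → (61.9607,151.6643) → (54.8184,134.4213) → (61.9607,117.1783) → (79.2037,110.0360) → (96.4467,117.1783) → (103.5890,134.4213) (closed)

[3] `<polygon>` regular polygon, #ff00ff→engrave S124 F3185: (12.3378,110.0635) → (9.8709,123.2397) → (18.6343,133.3836) → (32.0290,132.8567) → (39.9686,122.0557) → (36.4743,109.1141) → (24.1774,103.7770) → (12.3378,110.0635) (closed)

[4] `<path>` regular polygon, #ff00ff→engrave S124 F3185: (22.8158,120.6778) → (47.8720,133.1541) → (67.4805,113.1796) → (54.5430,88.3584) → (26.9387,92.9925) → (22.8158,120.6778) (closed)

; Generated by LaserGRBL
G21
G90
G0 X170.6135 Y94.3813
M3 S959
G01 X226.0561 Y78.2957 F1099
G01 X276.5618 Y111.4922
G01 X139.2588 Y145.7262
G01 X117.9444 Y140.6659
G01 X170.6135 Y94.3813
M5
G0 X103.5890 Y134.4213
M3 S959
G01 X96.4467 Y151.6643 F1099
G01 X79.2037 Y158.8066
G01 X61.9607 Y151.6643
G01 X54.8184 Y134.4213
G01 X61.9607 Y117.1783
G01 X79.2037 Y110.0360
G01 X96.4467 Y117.1783
G01 X103.5890 Y134.4213
M5
G0 X12.3378 Y110.0635
M3 S124
G01 X9.8709 Y123.2397 F3185
G01 X18.6343 Y133.3836
G01 X32.0290 Y132.8567
G01 X39.9686 Y122.0557
G01 X36.4743 Y109.1141
G01 X24.1774 Y103.7770
G01 X12.3378 Y110.0635
M5
G0 X22.8158 Y120.6778
M3 S124
G01 X47.8720 Y133.1541 F3185
G01 X67.4805 Y113.1796
G01 X54.5430 Y88.3584
G01 X26.9387 Y92.9925
G01 X22.8158 Y120.6778
M5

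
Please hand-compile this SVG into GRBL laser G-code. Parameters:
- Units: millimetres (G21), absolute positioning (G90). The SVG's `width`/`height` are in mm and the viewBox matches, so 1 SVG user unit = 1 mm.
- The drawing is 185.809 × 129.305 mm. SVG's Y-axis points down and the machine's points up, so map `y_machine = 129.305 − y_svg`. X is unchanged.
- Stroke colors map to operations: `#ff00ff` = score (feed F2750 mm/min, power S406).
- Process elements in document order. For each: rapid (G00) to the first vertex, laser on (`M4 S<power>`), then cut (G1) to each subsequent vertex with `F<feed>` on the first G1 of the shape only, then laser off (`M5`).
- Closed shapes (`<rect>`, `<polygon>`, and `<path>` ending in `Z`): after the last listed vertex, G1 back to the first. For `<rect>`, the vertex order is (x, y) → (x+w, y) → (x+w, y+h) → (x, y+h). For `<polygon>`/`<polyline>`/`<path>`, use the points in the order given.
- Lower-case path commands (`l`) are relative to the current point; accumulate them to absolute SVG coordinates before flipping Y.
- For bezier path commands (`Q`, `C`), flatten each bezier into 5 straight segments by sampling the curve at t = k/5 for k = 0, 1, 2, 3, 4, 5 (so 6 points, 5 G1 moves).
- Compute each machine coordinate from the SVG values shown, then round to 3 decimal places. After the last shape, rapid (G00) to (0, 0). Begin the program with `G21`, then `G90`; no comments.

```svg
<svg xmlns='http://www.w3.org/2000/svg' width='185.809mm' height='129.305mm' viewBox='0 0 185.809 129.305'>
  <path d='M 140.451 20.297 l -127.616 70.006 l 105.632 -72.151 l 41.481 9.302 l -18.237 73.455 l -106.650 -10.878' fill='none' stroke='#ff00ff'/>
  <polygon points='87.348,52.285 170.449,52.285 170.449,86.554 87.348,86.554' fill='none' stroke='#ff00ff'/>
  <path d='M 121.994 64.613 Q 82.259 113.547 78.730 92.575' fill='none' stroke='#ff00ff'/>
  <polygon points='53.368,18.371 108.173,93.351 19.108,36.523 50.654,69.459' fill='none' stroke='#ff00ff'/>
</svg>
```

G21
G90
G00 X140.451 Y109.008
M4 S406
G1 X12.835 Y39.002 F2750
G1 X118.467 Y111.153
G1 X159.948 Y101.851
G1 X141.711 Y28.396
G1 X35.061 Y39.274
M5
G00 X87.348 Y77.020
M4 S406
G1 X170.449 Y77.020 F2750
G1 X170.449 Y42.751
G1 X87.348 Y42.751
G1 X87.348 Y77.020
M5
G00 X121.994 Y64.692
M4 S406
G1 X107.548 Y47.915 F2750
G1 X95.999 Y36.730
G1 X87.346 Y31.137
G1 X81.590 Y31.137
G1 X78.730 Y36.730
M5
G00 X53.368 Y110.934
M4 S406
G1 X108.173 Y35.954 F2750
G1 X19.108 Y92.782
G1 X50.654 Y59.846
G1 X53.368 Y110.934
M5
G00 X0.000 Y0.000

viewBox `0 0 185.809 129.305` with mm width/height → 1 unit = 1 mm. Flip: y_m = 129.305 − y_svg.

**Shape 1** — `<path>` open polyline, stroke `#ff00ff` → score (S406, F2750). Machine vertices: (140.451,109.008) → (12.835,39.002) → (118.467,111.153) → (159.948,101.851) → (141.711,28.396) → (35.061,39.274). Open path.

**Shape 2** — `<polygon>` rectangle, stroke `#ff00ff` → score (S406, F2750). Machine vertices: (87.348,77.020) → (170.449,77.020) → (170.449,42.751) → (87.348,42.751) → (87.348,77.020). Closed: final G1 returns to the first vertex.

**Shape 3** — `<path>` quadratic bezier, stroke `#ff00ff` → score (S406, F2750). Control points (SVG): P0=(121.994,64.613), P1=(82.259,113.547), P2=(78.730,92.575); sampled at t=k/5. Machine vertices: (121.994,64.692) → (107.548,47.915) → (95.999,36.730) → (87.346,31.137) → (81.590,31.137) → (78.730,36.730). Open path.

**Shape 4** — `<polygon>` closed polygon, stroke `#ff00ff` → score (S406, F2750). Machine vertices: (53.368,110.934) → (108.173,35.954) → (19.108,92.782) → (50.654,59.846) → (53.368,110.934). Closed: final G1 returns to the first vertex.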